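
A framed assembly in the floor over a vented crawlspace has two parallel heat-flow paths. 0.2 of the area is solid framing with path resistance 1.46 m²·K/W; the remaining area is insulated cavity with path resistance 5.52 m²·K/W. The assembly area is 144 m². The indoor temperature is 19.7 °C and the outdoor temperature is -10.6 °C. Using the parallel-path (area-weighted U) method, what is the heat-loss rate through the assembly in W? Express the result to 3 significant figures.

U_eff = 0.8/5.52 + 0.2/1.46 = 0.1449 + 0.137 = 0.2819
R_eff = 1/U_eff = 3.547 m²·K/W
Q = 144 × (19.7 − (-10.6)) / 3.547 = 1230 W

1230 W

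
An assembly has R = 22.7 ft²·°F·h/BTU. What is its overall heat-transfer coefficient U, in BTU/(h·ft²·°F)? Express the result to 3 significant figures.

0.0441 BTU/(h·ft²·°F)

U = 1/R = 1/22.7 = 0.04405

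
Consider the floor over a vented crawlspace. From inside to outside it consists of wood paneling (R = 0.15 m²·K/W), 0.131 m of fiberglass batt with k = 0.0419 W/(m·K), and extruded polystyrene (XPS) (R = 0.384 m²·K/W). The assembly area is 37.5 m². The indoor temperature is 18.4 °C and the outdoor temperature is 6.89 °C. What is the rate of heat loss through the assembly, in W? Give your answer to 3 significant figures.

118 W

0.131/0.0419 = 3.126
R_total = 0.15 + 3.126 + 0.384 = 3.66 m²·K/W
Q = A·ΔT/R = 37.5 × (18.4 − 6.89) / 3.66 = 117.9 W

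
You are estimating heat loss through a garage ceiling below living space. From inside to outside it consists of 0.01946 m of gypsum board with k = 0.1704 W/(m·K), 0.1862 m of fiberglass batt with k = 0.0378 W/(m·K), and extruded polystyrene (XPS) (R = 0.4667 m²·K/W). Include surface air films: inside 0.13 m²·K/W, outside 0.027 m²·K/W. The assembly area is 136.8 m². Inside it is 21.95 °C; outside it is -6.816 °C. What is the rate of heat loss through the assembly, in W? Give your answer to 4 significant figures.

694.8 W

0.01946/0.1704 = 0.1142
0.1862/0.0378 = 4.9259
R_total = 0.13 + 0.1142 + 4.9259 + 0.4667 + 0.027 = 5.6638 m²·K/W
Q = A·ΔT/R = 136.8 × (21.95 − (-6.816)) / 5.6638 = 694.79 W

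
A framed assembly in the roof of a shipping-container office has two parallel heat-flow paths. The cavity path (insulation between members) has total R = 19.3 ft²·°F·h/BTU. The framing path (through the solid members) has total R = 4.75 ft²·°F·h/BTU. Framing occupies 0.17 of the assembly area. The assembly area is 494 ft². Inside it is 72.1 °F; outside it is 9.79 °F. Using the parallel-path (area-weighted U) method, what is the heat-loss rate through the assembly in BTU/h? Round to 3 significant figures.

2430 BTU/h

U_eff = 0.83/19.3 + 0.17/4.75 = 0.04301 + 0.03579 = 0.07879
R_eff = 1/U_eff = 12.69 ft²·°F·h/BTU
Q = 494 × (72.1 − 9.79) / 12.69 = 2425 BTU/h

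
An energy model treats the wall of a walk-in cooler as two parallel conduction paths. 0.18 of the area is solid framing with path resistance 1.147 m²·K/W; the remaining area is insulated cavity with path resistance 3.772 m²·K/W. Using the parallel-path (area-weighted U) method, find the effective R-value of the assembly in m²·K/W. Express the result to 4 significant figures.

2.671 m²·K/W

U_eff = 0.82/3.772 + 0.18/1.147 = 0.21739 + 0.15693 = 0.37432
R_eff = 1/U_eff = 2.6715 m²·K/W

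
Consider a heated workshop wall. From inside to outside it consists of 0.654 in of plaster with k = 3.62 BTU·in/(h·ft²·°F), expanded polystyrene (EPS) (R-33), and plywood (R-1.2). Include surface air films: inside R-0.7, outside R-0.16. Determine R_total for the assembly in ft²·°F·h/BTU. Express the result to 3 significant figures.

0.654/3.62 = 0.1807
R_total = 0.7 + 0.1807 + 33 + 1.2 + 0.16 = 35.24 ft²·°F·h/BTU

35.2 ft²·°F·h/BTU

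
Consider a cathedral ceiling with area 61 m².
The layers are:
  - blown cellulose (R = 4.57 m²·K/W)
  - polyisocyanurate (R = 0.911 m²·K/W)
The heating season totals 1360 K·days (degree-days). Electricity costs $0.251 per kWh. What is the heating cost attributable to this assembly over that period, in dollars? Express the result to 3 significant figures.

91.2 dollars

R_total = 4.57 + 0.911 = 5.481 m²·K/W
E = A × HDD × 24 / R / 1000 = 61 × 1360 × 24 / 5.481 / 1000 = 363.3 kWh
Cost = 363.3 × 0.251 = $91.18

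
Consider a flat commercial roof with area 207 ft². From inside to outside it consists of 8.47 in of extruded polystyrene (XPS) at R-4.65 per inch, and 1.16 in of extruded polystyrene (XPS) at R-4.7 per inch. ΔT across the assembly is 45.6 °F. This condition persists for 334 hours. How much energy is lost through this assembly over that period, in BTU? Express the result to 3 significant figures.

70300 BTU

8.47 × 4.65 = 39.39
1.16 × 4.7 = 5.452
R_total = 39.39 + 5.452 = 44.84 ft²·°F·h/BTU
Q = 207 × 45.6 / 44.84 = 210.5 BTU/h
E = 210.5 × 334 = 70310 BTU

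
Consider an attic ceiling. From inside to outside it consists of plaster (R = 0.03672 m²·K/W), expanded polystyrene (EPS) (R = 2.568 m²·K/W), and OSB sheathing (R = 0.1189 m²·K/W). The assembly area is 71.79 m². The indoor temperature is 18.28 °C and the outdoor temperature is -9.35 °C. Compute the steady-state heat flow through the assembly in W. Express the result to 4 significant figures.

728.3 W

R_total = 0.03672 + 2.568 + 0.1189 = 2.7236 m²·K/W
Q = A·ΔT/R = 71.79 × (18.28 − (-9.35)) / 2.7236 = 728.28 W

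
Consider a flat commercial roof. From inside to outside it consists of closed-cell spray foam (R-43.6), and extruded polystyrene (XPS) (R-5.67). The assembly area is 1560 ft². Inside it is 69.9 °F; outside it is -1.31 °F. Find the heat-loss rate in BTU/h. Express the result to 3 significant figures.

R_total = 43.6 + 5.67 = 49.27 ft²·°F·h/BTU
Q = A·ΔT/R = 1560 × (69.9 − (-1.31)) / 49.27 = 2255 BTU/h

2250 BTU/h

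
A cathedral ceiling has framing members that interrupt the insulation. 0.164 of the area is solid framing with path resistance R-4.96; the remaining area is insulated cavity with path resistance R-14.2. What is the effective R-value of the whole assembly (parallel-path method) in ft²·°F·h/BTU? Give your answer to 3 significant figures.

U_eff = 0.836/14.2 + 0.164/4.96 = 0.05887 + 0.03306 = 0.09194
R_eff = 1/U_eff = 10.88 ft²·°F·h/BTU

10.9 ft²·°F·h/BTU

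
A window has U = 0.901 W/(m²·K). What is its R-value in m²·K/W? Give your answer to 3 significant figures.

R = 1/U = 1/0.901 = 1.11

1.11 m²·K/W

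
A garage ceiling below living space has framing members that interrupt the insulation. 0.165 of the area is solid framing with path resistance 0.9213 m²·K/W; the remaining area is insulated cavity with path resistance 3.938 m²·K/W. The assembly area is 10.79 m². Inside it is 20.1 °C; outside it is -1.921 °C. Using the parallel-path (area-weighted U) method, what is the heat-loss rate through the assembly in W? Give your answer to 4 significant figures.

92.94 W

U_eff = 0.835/3.938 + 0.165/0.9213 = 0.21204 + 0.17909 = 0.39113
R_eff = 1/U_eff = 2.5567 m²·K/W
Q = 10.79 × (20.1 − (-1.921)) / 2.5567 = 92.935 W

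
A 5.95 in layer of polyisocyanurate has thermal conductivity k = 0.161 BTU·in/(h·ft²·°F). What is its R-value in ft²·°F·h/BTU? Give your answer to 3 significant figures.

R = L/k = 5.95/0.161 = 36.96 ft²·°F·h/BTU

37.0 ft²·°F·h/BTU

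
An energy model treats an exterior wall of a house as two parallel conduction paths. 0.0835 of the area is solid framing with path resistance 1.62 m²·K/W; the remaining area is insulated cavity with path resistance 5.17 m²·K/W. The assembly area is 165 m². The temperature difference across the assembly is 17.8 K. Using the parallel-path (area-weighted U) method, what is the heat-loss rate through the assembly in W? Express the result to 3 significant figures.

672 W

U_eff = 0.9165/5.17 + 0.0835/1.62 = 0.1773 + 0.05154 = 0.2288
R_eff = 1/U_eff = 4.37 m²·K/W
Q = 165 × 17.8 / 4.37 = 672 W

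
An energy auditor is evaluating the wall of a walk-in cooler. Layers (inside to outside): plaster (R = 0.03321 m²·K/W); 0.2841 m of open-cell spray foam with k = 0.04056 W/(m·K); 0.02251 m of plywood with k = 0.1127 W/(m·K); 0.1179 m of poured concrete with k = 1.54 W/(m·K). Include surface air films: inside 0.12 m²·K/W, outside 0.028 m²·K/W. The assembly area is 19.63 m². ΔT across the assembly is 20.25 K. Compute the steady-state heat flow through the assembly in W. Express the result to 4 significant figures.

53.27 W

0.2841/0.04056 = 7.0044
0.02251/0.1127 = 0.19973
0.1179/1.54 = 0.076558
R_total = 0.12 + 0.03321 + 7.0044 + 0.19973 + 0.076558 + 0.028 = 7.4619 m²·K/W
Q = A·ΔT/R = 19.63 × 20.25 / 7.4619 = 53.271 W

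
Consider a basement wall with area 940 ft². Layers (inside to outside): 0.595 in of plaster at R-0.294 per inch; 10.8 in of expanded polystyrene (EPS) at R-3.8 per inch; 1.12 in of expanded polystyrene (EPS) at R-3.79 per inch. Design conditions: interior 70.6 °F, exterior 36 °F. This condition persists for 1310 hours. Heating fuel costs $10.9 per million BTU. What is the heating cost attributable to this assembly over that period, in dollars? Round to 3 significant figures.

10.2 dollars

0.595 × 0.294 = 0.1749
10.8 × 3.8 = 41.04
1.12 × 3.79 = 4.245
R_total = 0.1749 + 41.04 + 4.245 = 45.46 ft²·°F·h/BTU
Q = 940 × (70.6 − 36) / 45.46 = 715.4 BTU/h
E = 715.4 × 1310 = 937200 BTU
Cost = 937200/10⁶ × 10.9 = $10.22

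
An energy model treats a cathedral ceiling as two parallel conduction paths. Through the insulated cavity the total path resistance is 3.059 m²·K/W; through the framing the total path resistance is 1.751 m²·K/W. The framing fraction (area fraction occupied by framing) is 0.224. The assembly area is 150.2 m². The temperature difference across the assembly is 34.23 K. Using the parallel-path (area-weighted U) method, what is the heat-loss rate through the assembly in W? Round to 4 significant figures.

U_eff = 0.776/3.059 + 0.224/1.751 = 0.25368 + 0.12793 = 0.3816
R_eff = 1/U_eff = 2.6205 m²·K/W
Q = 150.2 × 34.23 / 2.6205 = 1962 W

1962 W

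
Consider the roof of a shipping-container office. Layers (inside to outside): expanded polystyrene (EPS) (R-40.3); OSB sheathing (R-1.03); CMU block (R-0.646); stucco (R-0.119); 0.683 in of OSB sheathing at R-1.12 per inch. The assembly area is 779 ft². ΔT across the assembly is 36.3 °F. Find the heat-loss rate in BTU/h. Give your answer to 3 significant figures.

660 BTU/h

0.683 × 1.12 = 0.765
R_total = 40.3 + 1.03 + 0.646 + 0.119 + 0.765 = 42.86 ft²·°F·h/BTU
Q = A·ΔT/R = 779 × 36.3 / 42.86 = 659.8 BTU/h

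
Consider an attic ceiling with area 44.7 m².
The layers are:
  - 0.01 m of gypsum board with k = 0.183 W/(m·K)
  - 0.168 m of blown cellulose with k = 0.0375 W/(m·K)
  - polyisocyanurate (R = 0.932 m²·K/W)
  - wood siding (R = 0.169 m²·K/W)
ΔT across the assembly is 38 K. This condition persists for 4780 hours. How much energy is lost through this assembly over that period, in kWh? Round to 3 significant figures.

1440 kWh

0.01/0.183 = 0.05464
0.168/0.0375 = 4.48
R_total = 0.05464 + 4.48 + 0.932 + 0.169 = 5.636 m²·K/W
Q = 44.7 × 38 / 5.636 = 301.4 W
E = 301.4 W × 4780 h / 1000 = 1441 kWh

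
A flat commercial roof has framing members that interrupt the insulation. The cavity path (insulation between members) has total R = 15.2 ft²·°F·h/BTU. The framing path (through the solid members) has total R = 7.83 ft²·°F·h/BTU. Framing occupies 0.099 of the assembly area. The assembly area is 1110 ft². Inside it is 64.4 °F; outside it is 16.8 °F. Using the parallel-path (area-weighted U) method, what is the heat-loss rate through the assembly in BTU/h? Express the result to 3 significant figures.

3800 BTU/h

U_eff = 0.901/15.2 + 0.099/7.83 = 0.05928 + 0.01264 = 0.07192
R_eff = 1/U_eff = 13.9 ft²·°F·h/BTU
Q = 1110 × (64.4 − 16.8) / 13.9 = 3800 BTU/h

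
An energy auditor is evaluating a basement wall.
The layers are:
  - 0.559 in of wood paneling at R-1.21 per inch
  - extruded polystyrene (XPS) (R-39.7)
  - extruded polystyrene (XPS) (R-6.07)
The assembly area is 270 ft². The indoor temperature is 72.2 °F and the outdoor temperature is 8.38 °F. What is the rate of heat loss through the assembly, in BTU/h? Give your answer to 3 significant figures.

371 BTU/h

0.559 × 1.21 = 0.6764
R_total = 0.6764 + 39.7 + 6.07 = 46.45 ft²·°F·h/BTU
Q = A·ΔT/R = 270 × (72.2 − 8.38) / 46.45 = 371 BTU/h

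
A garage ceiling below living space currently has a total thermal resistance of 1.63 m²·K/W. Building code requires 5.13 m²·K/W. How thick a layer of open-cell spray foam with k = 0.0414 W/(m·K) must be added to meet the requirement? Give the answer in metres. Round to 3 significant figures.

ΔR = 5.13 − 1.63 = 3.5 m²·K/W
L = ΔR × k = 3.5 × 0.0414 = 0.1449 m

0.145 m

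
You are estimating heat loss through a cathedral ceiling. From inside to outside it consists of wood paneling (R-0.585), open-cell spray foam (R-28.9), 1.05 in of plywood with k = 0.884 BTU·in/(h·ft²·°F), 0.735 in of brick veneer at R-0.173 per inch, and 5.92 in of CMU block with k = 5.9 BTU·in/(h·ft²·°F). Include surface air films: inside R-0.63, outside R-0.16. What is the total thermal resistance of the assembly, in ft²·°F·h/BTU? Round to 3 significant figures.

1.05/0.884 = 1.188
0.735 × 0.173 = 0.1272
5.92/5.9 = 1.003
R_total = 0.63 + 0.585 + 28.9 + 1.188 + 0.1272 + 1.003 + 0.16 = 32.59 ft²·°F·h/BTU

32.6 ft²·°F·h/BTU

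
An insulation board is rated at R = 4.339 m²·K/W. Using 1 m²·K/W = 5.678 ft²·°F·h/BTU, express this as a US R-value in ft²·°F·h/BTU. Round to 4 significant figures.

R_US = 4.339 × 5.678 = 24.637

24.64 ft²·°F·h/BTU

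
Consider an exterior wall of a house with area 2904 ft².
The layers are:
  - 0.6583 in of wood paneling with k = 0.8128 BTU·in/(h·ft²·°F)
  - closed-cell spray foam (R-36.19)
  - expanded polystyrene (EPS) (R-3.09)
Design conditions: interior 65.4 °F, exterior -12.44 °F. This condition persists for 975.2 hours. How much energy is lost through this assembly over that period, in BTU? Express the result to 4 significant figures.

5499000 BTU

0.6583/0.8128 = 0.80992
R_total = 0.80992 + 36.19 + 3.09 = 40.09 ft²·°F·h/BTU
Q = 2904 × (65.4 − (-12.44)) / 40.09 = 5638.5 BTU/h
E = 5638.5 × 975.2 = 5498700 BTU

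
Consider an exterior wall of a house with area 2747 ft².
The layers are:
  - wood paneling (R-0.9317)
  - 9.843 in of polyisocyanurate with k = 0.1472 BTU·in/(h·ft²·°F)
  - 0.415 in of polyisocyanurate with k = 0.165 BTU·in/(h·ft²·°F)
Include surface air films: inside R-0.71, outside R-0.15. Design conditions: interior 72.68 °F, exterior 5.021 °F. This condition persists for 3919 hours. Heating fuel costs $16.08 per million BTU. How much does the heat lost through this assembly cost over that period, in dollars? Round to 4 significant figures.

9.843/0.1472 = 66.868
0.415/0.165 = 2.5152
R_total = 0.71 + 0.9317 + 66.868 + 2.5152 + 0.15 = 71.175 ft²·°F·h/BTU
Q = 2747 × (72.68 − 5.021) / 71.175 = 2611.3 BTU/h
E = 2611.3 × 3919 = 10234000 BTU
Cost = 10234000/10⁶ × 16.08 = $164.56

164.6 dollars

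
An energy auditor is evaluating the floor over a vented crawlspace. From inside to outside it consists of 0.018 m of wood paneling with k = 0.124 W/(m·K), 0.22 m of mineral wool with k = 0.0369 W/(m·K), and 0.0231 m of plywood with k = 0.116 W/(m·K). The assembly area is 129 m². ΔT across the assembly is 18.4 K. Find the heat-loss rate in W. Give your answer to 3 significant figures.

376 W

0.018/0.124 = 0.1452
0.22/0.0369 = 5.962
0.0231/0.116 = 0.1991
R_total = 0.1452 + 5.962 + 0.1991 = 6.306 m²·K/W
Q = A·ΔT/R = 129 × 18.4 / 6.306 = 376.4 W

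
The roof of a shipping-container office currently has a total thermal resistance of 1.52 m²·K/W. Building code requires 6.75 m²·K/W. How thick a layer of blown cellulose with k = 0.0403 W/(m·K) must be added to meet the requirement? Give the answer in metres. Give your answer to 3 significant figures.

0.211 m

ΔR = 6.75 − 1.52 = 5.23 m²·K/W
L = ΔR × k = 5.23 × 0.0403 = 0.2108 m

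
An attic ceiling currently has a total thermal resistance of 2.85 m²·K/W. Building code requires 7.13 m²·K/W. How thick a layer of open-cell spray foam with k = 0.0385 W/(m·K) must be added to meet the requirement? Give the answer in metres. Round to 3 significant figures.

ΔR = 7.13 − 2.85 = 4.28 m²·K/W
L = ΔR × k = 4.28 × 0.0385 = 0.1648 m

0.165 m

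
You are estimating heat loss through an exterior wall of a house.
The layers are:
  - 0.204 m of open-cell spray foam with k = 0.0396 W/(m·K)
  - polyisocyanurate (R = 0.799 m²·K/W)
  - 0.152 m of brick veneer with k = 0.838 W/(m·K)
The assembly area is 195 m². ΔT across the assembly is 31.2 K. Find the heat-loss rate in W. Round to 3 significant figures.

0.204/0.0396 = 5.152
0.152/0.838 = 0.1814
R_total = 5.152 + 0.799 + 0.1814 = 6.132 m²·K/W
Q = A·ΔT/R = 195 × 31.2 / 6.132 = 992.2 W

992 W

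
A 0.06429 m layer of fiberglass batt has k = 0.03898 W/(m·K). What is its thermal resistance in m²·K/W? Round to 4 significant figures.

R = L/k = 0.06429/0.03898 = 1.6493 m²·K/W

1.649 m²·K/W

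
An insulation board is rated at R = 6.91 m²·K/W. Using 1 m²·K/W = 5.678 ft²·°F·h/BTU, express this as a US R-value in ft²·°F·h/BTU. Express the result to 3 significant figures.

39.2 ft²·°F·h/BTU

R_US = 6.91 × 5.678 = 39.23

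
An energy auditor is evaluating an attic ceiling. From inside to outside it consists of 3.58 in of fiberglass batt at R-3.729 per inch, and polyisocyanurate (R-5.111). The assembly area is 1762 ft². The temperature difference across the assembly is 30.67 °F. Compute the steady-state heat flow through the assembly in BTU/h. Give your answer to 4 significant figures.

2927 BTU/h

3.58 × 3.729 = 13.35
R_total = 13.35 + 5.111 = 18.461 ft²·°F·h/BTU
Q = A·ΔT/R = 1762 × 30.67 / 18.461 = 2927.3 BTU/h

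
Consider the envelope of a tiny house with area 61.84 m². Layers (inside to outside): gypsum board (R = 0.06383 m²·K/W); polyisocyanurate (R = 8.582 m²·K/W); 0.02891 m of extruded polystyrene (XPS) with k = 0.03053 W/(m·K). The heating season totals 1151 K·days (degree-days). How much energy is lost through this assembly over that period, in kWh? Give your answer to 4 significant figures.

0.02891/0.03053 = 0.94694
R_total = 0.06383 + 8.582 + 0.94694 = 9.5928 m²·K/W
E = A × HDD × 24 / R / 1000 = 61.84 × 1151 × 24 / 9.5928 / 1000 = 178.08 kWh

178.1 kWh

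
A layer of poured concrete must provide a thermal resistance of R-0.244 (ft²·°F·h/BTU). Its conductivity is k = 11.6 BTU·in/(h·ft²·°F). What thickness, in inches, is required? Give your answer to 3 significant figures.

L = R × k = 0.244 × 11.6 = 2.83 in

2.83 in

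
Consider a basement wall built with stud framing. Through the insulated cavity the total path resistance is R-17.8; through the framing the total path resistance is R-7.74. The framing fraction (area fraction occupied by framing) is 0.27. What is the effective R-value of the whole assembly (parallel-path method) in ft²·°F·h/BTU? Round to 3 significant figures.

13.2 ft²·°F·h/BTU

U_eff = 0.73/17.8 + 0.27/7.74 = 0.04101 + 0.03488 = 0.07589
R_eff = 1/U_eff = 13.18 ft²·°F·h/BTU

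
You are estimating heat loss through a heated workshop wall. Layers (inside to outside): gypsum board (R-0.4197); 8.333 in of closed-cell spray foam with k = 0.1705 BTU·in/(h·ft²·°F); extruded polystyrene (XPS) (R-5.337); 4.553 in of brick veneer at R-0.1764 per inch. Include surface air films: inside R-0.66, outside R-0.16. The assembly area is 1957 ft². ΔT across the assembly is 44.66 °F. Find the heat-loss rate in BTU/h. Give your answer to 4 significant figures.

8.333/0.1705 = 48.874
4.553 × 0.1764 = 0.80315
R_total = 0.66 + 0.4197 + 48.874 + 5.337 + 0.80315 + 0.16 = 56.254 ft²·°F·h/BTU
Q = A·ΔT/R = 1957 × 44.66 / 56.254 = 1553.7 BTU/h

1554 BTU/h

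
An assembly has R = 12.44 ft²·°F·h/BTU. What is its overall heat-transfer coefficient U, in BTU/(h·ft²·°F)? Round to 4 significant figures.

U = 1/R = 1/12.44 = 0.080386

0.08039 BTU/(h·ft²·°F)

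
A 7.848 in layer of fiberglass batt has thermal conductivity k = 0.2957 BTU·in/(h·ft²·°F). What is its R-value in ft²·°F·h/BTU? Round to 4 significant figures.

26.54 ft²·°F·h/BTU

R = L/k = 7.848/0.2957 = 26.54 ft²·°F·h/BTU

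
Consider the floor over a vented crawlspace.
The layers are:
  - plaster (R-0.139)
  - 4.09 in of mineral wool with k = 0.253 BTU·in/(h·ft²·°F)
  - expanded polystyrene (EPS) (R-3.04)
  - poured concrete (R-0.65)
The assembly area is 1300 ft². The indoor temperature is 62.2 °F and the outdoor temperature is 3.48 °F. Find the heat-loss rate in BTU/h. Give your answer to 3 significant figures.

3820 BTU/h

4.09/0.253 = 16.17
R_total = 0.139 + 16.17 + 3.04 + 0.65 = 20 ft²·°F·h/BTU
Q = A·ΔT/R = 1300 × (62.2 − 3.48) / 20 = 3818 BTU/h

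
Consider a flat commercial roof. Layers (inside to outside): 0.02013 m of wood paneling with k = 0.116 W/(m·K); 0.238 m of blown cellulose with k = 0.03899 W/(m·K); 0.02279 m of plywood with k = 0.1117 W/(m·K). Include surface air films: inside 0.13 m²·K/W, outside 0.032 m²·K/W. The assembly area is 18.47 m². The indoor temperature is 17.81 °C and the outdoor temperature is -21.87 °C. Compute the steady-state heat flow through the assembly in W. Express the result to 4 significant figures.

0.02013/0.116 = 0.17353
0.238/0.03899 = 6.1041
0.02279/0.1117 = 0.20403
R_total = 0.13 + 0.17353 + 6.1041 + 0.20403 + 0.032 = 6.6437 m²·K/W
Q = A·ΔT/R = 18.47 × (17.81 − (-21.87)) / 6.6437 = 110.31 W

110.3 W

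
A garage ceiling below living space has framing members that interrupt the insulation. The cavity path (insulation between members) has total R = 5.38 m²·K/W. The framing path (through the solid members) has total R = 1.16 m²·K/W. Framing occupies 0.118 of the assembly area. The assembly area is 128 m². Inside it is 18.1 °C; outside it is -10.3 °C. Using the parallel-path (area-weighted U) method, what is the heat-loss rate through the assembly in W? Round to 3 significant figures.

966 W

U_eff = 0.882/5.38 + 0.118/1.16 = 0.1639 + 0.1017 = 0.2657
R_eff = 1/U_eff = 3.764 m²·K/W
Q = 128 × (18.1 − (-10.3)) / 3.764 = 965.7 W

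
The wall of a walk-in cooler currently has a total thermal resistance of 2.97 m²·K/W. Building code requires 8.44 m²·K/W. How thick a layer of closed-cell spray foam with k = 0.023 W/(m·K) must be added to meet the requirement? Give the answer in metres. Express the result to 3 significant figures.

ΔR = 8.44 − 2.97 = 5.47 m²·K/W
L = ΔR × k = 5.47 × 0.023 = 0.1258 m

0.126 m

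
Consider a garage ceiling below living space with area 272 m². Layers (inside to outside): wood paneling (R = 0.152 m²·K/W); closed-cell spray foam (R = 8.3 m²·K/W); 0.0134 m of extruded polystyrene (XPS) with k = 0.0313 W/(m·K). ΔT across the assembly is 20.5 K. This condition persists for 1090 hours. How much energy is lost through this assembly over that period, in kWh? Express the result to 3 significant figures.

684 kWh

0.0134/0.0313 = 0.4281
R_total = 0.152 + 8.3 + 0.4281 = 8.88 m²·K/W
Q = 272 × 20.5 / 8.88 = 627.9 W
E = 627.9 W × 1090 h / 1000 = 684.4 kWh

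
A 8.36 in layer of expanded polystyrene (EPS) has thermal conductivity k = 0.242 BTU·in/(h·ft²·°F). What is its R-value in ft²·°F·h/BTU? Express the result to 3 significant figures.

34.5 ft²·°F·h/BTU

R = L/k = 8.36/0.242 = 34.55 ft²·°F·h/BTU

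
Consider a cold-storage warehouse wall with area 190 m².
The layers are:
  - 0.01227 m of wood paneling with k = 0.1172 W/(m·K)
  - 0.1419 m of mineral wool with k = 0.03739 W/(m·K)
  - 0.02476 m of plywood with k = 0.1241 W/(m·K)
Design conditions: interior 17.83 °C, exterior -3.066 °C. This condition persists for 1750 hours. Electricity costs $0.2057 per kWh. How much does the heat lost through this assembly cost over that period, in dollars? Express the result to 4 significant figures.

0.01227/0.1172 = 0.10469
0.1419/0.03739 = 3.7951
0.02476/0.1241 = 0.19952
R_total = 0.10469 + 3.7951 + 0.19952 = 4.0993 m²·K/W
Q = 190 × (17.83 − (-3.066)) / 4.0993 = 968.51 W
E = 968.51 W × 1750 h / 1000 = 1694.9 kWh
Cost = 1694.9 × 0.2057 = $348.64

348.6 dollars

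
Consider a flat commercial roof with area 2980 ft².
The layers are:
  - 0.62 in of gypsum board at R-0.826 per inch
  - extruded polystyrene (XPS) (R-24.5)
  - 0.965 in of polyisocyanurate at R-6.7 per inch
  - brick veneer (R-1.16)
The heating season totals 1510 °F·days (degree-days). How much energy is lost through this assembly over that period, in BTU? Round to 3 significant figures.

3310000 BTU

0.62 × 0.826 = 0.5121
0.965 × 6.7 = 6.465
R_total = 0.5121 + 24.5 + 6.465 + 1.16 = 32.64 ft²·°F·h/BTU
E = A × HDD × 24 / R = 2980 × 1510 × 24 / 32.64 = 3309000 BTU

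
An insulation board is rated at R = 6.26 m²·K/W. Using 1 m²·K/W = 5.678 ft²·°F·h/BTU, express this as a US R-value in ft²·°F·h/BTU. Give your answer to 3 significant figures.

R_US = 6.26 × 5.678 = 35.54

35.5 ft²·°F·h/BTU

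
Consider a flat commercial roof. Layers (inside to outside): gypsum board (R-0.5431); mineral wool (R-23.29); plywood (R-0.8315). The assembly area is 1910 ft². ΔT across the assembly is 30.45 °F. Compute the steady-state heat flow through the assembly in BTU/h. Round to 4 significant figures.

2358 BTU/h

R_total = 0.5431 + 23.29 + 0.8315 = 24.665 ft²·°F·h/BTU
Q = A·ΔT/R = 1910 × 30.45 / 24.665 = 2358 BTU/h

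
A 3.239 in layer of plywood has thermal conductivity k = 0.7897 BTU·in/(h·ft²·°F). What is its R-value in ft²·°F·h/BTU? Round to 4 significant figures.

4.102 ft²·°F·h/BTU

R = L/k = 3.239/0.7897 = 4.1016 ft²·°F·h/BTU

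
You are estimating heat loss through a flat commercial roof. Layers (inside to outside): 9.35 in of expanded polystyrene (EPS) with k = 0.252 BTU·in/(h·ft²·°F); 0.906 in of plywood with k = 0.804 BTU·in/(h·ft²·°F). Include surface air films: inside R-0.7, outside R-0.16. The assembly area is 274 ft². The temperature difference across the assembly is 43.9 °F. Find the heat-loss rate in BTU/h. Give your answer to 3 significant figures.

308 BTU/h

9.35/0.252 = 37.1
0.906/0.804 = 1.127
R_total = 0.7 + 37.1 + 1.127 + 0.16 = 39.09 ft²·°F·h/BTU
Q = A·ΔT/R = 274 × 43.9 / 39.09 = 307.7 BTU/h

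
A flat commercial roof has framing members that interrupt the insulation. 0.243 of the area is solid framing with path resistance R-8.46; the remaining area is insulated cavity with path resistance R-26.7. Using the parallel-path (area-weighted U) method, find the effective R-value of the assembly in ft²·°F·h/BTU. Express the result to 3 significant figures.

U_eff = 0.757/26.7 + 0.243/8.46 = 0.02835 + 0.02872 = 0.05708
R_eff = 1/U_eff = 17.52 ft²·°F·h/BTU

17.5 ft²·°F·h/BTU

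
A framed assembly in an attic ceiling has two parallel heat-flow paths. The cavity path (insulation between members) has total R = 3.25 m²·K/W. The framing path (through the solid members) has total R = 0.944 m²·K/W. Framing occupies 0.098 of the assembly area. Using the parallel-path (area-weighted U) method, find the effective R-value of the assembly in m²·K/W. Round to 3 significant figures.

U_eff = 0.902/3.25 + 0.098/0.944 = 0.2775 + 0.1038 = 0.3814
R_eff = 1/U_eff = 2.622 m²·K/W

2.62 m²·K/W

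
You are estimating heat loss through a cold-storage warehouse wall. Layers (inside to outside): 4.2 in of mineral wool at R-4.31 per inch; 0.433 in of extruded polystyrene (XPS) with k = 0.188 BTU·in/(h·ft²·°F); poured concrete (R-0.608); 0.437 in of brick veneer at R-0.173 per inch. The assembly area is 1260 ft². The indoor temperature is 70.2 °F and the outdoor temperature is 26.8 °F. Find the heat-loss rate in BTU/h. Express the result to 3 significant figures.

4.2 × 4.31 = 18.1
0.433/0.188 = 2.303
0.437 × 0.173 = 0.0756
R_total = 18.1 + 2.303 + 0.608 + 0.0756 = 21.09 ft²·°F·h/BTU
Q = A·ΔT/R = 1260 × (70.2 − 26.8) / 21.09 = 2593 BTU/h

2590 BTU/h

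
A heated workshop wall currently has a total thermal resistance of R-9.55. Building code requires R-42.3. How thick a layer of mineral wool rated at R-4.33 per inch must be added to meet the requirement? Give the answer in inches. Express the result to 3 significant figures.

7.56 in

ΔR = 42.3 − 9.55 = 32.75 ft²·°F·h/BTU
L = ΔR / (R/in) = 32.75/4.33 = 7.564 in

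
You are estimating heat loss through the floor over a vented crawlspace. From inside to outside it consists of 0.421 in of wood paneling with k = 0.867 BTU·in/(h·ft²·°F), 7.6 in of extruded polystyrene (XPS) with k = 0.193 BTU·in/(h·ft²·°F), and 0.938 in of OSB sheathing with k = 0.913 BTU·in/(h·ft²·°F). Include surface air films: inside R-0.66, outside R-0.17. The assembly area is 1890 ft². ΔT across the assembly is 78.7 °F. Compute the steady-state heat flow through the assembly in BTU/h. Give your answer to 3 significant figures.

0.421/0.867 = 0.4856
7.6/0.193 = 39.38
0.938/0.913 = 1.027
R_total = 0.66 + 0.4856 + 39.38 + 1.027 + 0.17 = 41.72 ft²·°F·h/BTU
Q = A·ΔT/R = 1890 × 78.7 / 41.72 = 3565 BTU/h

3570 BTU/h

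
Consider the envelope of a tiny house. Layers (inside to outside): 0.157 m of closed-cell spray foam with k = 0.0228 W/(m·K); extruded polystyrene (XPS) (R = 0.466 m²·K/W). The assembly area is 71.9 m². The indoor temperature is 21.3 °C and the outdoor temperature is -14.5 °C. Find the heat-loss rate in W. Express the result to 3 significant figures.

350 W

0.157/0.0228 = 6.886
R_total = 6.886 + 0.466 = 7.352 m²·K/W
Q = A·ΔT/R = 71.9 × (21.3 − (-14.5)) / 7.352 = 350.1 W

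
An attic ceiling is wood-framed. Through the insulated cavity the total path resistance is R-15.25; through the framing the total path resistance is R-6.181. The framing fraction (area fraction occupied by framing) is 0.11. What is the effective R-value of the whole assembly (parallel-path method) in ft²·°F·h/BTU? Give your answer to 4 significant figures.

13.13 ft²·°F·h/BTU

U_eff = 0.89/15.25 + 0.11/6.181 = 0.058361 + 0.017796 = 0.076157
R_eff = 1/U_eff = 13.131 ft²·°F·h/BTU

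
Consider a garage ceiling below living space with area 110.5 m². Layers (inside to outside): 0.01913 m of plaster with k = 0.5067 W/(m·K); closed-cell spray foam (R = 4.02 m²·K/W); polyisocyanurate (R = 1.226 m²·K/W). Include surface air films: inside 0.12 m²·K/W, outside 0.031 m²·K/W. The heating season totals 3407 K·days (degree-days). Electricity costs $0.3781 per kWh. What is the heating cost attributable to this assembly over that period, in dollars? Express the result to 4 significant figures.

628.6 dollars

0.01913/0.5067 = 0.037754
R_total = 0.12 + 0.037754 + 4.02 + 1.226 + 0.031 = 5.4348 m²·K/W
E = A × HDD × 24 / R / 1000 = 110.5 × 3407 × 24 / 5.4348 / 1000 = 1662.5 kWh
Cost = 1662.5 × 0.3781 = $628.6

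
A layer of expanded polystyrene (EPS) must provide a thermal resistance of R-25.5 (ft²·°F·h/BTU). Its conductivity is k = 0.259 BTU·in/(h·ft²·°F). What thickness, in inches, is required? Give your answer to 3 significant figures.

L = R × k = 25.5 × 0.259 = 6.604 in

6.60 in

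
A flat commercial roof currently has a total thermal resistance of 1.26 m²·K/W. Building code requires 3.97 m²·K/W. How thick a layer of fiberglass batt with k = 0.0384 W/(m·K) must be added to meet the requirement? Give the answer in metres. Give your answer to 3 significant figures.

0.104 m

ΔR = 3.97 − 1.26 = 2.71 m²·K/W
L = ΔR × k = 2.71 × 0.0384 = 0.1041 m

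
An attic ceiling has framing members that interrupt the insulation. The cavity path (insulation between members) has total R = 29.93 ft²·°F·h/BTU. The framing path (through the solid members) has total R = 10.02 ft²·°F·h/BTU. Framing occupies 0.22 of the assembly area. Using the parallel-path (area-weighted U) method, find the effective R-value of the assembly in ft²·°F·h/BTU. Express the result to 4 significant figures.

U_eff = 0.78/29.93 + 0.22/10.02 = 0.026061 + 0.021956 = 0.048017
R_eff = 1/U_eff = 20.826 ft²·°F·h/BTU

20.83 ft²·°F·h/BTU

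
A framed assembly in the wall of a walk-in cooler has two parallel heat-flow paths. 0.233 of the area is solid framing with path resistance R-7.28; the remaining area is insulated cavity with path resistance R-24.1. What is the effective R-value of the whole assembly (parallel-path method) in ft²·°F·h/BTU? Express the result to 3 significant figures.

15.7 ft²·°F·h/BTU

U_eff = 0.767/24.1 + 0.233/7.28 = 0.03183 + 0.03201 = 0.06383
R_eff = 1/U_eff = 15.67 ft²·°F·h/BTU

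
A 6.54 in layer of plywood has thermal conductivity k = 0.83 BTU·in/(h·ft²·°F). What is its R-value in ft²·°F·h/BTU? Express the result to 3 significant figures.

7.88 ft²·°F·h/BTU

R = L/k = 6.54/0.83 = 7.88 ft²·°F·h/BTU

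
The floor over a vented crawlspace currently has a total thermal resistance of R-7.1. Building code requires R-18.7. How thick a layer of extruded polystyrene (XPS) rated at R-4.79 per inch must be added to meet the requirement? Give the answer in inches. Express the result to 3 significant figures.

2.42 in

ΔR = 18.7 − 7.1 = 11.6 ft²·°F·h/BTU
L = ΔR / (R/in) = 11.6/4.79 = 2.422 in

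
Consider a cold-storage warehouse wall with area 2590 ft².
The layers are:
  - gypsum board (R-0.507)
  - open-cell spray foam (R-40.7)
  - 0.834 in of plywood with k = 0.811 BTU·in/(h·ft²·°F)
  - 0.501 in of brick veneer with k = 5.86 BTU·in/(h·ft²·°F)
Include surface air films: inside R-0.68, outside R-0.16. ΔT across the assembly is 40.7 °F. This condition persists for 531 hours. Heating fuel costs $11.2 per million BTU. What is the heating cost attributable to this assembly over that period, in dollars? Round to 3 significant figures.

0.834/0.811 = 1.028
0.501/5.86 = 0.08549
R_total = 0.68 + 0.507 + 40.7 + 1.028 + 0.08549 + 0.16 = 43.16 ft²·°F·h/BTU
Q = 2590 × 40.7 / 43.16 = 2442 BTU/h
E = 2442 × 531 = 1297000 BTU
Cost = 1297000/10⁶ × 11.2 = $14.53

14.5 dollars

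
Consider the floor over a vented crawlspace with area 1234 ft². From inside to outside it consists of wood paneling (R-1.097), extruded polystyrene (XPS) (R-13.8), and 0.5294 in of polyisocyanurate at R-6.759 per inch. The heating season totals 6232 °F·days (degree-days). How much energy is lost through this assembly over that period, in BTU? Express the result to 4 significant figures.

9990000 BTU

0.5294 × 6.759 = 3.5782
R_total = 1.097 + 13.8 + 3.5782 = 18.475 ft²·°F·h/BTU
E = A × HDD × 24 / R = 1234 × 6232 × 24 / 18.475 = 9990000 BTU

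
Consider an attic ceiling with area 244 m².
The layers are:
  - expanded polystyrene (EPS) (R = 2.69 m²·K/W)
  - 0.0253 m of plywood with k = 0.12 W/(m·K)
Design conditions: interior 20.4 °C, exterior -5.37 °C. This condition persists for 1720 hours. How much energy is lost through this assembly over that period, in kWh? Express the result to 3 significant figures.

0.0253/0.12 = 0.2108
R_total = 2.69 + 0.2108 = 2.901 m²·K/W
Q = 244 × (20.4 − (-5.37)) / 2.901 = 2168 W
E = 2168 W × 1720 h / 1000 = 3728 kWh

3730 kWh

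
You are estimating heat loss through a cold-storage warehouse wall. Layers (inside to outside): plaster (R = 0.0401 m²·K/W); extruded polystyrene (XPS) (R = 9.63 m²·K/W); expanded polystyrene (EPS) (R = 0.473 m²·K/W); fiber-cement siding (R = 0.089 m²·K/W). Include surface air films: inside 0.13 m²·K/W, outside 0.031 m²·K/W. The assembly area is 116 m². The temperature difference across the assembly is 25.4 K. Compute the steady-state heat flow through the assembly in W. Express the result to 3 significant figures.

R_total = 0.13 + 0.0401 + 9.63 + 0.473 + 0.089 + 0.031 = 10.39 m²·K/W
Q = A·ΔT/R = 116 × 25.4 / 10.39 = 283.5 W

283 W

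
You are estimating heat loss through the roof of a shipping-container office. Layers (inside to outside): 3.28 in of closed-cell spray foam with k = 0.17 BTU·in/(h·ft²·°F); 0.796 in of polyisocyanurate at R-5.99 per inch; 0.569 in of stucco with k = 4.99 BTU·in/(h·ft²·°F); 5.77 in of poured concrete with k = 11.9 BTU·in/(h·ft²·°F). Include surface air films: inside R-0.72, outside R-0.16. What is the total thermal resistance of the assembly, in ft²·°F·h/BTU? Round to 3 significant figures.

3.28/0.17 = 19.29
0.796 × 5.99 = 4.768
0.569/4.99 = 0.114
5.77/11.9 = 0.4849
R_total = 0.72 + 19.29 + 4.768 + 0.114 + 0.4849 + 0.16 = 25.54 ft²·°F·h/BTU

25.5 ft²·°F·h/BTU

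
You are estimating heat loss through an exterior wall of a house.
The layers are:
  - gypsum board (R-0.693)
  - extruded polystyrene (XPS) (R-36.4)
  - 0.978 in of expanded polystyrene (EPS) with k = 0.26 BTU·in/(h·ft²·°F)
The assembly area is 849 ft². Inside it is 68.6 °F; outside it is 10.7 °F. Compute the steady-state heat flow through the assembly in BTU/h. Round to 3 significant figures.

1200 BTU/h

0.978/0.26 = 3.762
R_total = 0.693 + 36.4 + 3.762 = 40.85 ft²·°F·h/BTU
Q = A·ΔT/R = 849 × (68.6 − 10.7) / 40.85 = 1203 BTU/h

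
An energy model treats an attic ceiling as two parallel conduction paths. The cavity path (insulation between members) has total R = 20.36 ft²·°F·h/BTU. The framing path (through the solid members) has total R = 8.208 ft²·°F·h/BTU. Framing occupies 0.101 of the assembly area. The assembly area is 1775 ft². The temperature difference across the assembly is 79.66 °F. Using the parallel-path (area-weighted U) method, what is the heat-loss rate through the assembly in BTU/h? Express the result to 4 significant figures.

U_eff = 0.899/20.36 + 0.101/8.208 = 0.044155 + 0.012305 = 0.05646
R_eff = 1/U_eff = 17.712 ft²·°F·h/BTU
Q = 1775 × 79.66 / 17.712 = 7983.3 BTU/h

7983 BTU/h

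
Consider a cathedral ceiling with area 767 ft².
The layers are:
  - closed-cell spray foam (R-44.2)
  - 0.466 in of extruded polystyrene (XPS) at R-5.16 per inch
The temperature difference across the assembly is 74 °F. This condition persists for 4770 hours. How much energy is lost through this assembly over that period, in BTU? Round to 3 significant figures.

5810000 BTU

0.466 × 5.16 = 2.405
R_total = 44.2 + 2.405 = 46.6 ft²·°F·h/BTU
Q = 767 × 74 / 46.6 = 1218 BTU/h
E = 1218 × 4770 = 5809000 BTU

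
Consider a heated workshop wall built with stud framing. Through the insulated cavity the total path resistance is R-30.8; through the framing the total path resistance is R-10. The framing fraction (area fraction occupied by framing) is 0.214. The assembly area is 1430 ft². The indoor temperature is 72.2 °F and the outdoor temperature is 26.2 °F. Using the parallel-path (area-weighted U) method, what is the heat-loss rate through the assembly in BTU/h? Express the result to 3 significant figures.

3090 BTU/h

U_eff = 0.786/30.8 + 0.214/10 = 0.02552 + 0.0214 = 0.04692
R_eff = 1/U_eff = 21.31 ft²·°F·h/BTU
Q = 1430 × (72.2 − 26.2) / 21.31 = 3086 BTU/h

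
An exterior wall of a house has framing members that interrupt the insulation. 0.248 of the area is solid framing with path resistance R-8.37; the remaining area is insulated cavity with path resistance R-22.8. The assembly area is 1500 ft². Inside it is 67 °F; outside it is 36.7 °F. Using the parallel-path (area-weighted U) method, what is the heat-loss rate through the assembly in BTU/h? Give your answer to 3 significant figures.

2850 BTU/h

U_eff = 0.752/22.8 + 0.248/8.37 = 0.03298 + 0.02963 = 0.06261
R_eff = 1/U_eff = 15.97 ft²·°F·h/BTU
Q = 1500 × (67 − 36.7) / 15.97 = 2846 BTU/h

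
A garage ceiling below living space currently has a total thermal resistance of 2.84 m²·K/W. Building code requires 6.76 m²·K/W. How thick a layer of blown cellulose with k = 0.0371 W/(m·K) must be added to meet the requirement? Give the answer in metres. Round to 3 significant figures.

0.145 m

ΔR = 6.76 − 2.84 = 3.92 m²·K/W
L = ΔR × k = 3.92 × 0.0371 = 0.1454 m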